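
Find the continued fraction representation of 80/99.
[0; 1, 4, 4, 1, 3]

Euclidean algorithm steps:
80 = 0 × 99 + 80
99 = 1 × 80 + 19
80 = 4 × 19 + 4
19 = 4 × 4 + 3
4 = 1 × 3 + 1
3 = 3 × 1 + 0
Continued fraction: [0; 1, 4, 4, 1, 3]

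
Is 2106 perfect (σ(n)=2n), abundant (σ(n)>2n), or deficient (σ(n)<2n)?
abundant

Proper divisors of 2106: sum = 1 + 2 + 3 + 6 + 9 + 13 + 18 + 26 + ... + 234 + 351 + 702 + 1053 (19 divisors) = 2976
Since 2976 > 2106, 2106 is abundant.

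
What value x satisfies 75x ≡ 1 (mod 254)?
105

gcd(75, 254) = 1, so the inverse exists.
Extended Euclidean algorithm on (254, 75):
254 = 3 × 75 + 29  ⟹  29 = (1)·254 + (-3)·75
75 = 2 × 29 + 17  ⟹  17 = (-2)·254 + (7)·75
29 = 1 × 17 + 12  ⟹  12 = (3)·254 + (-10)·75
17 = 1 × 12 + 5  ⟹  5 = (-5)·254 + (17)·75
12 = 2 × 5 + 2  ⟹  2 = (13)·254 + (-44)·75
5 = 2 × 2 + 1  ⟹  1 = (-31)·254 + (105)·75
So (105)·75 ≡ 1 (mod 254), i.e. 75^(-1) ≡ 105 (mod 254).
Check: 75 × 105 = 7875 ≡ 1 (mod 254)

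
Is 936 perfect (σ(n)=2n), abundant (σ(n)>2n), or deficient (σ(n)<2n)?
abundant

Proper divisors of 936: sum = 1 + 2 + 3 + 4 + 6 + 8 + 9 + 12 + ... + 156 + 234 + 312 + 468 (23 divisors) = 1794
Since 1794 > 936, 936 is abundant.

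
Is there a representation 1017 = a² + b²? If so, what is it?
21² + 24² (a=21, b=24)

Factorization: 1017 = 3^2 × 113
By Fermat: n is sum of two squares iff every prime p ≡ 3 (mod 4) appears to even power.
All primes ≡ 3 (mod 4) appear to even power.
Search a = 0, 1, 2, … for 1017 - a² a perfect square: first hit at a = 21: 1017 - 441 = 576 = 24².
1017 = 21² + 24² = 441 + 576 ✓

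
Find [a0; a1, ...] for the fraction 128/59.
[2; 5, 1, 9]

Euclidean algorithm steps:
128 = 2 × 59 + 10
59 = 5 × 10 + 9
10 = 1 × 9 + 1
9 = 9 × 1 + 0
Continued fraction: [2; 5, 1, 9]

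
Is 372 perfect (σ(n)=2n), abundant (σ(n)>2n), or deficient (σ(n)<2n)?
abundant

Proper divisors of 372: sum = 1 + 2 + 3 + 4 + 6 + 12 + 31 + 62 + 93 + 124 + 186 = 524
Since 524 > 372, 372 is abundant.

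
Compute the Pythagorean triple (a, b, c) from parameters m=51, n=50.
(101, 5100, 5101)

Euclid's formula: a = m² - n², b = 2mn, c = m² + n²
m = 51, n = 50
a = 51² - 50² = 2601 - 2500 = 101
b = 2 × 51 × 50 = 5100
c = 51² + 50² = 2601 + 2500 = 5101
Verification: 101² + 5100² = 10201 + 26010000 = 26020201 = 5101² ✓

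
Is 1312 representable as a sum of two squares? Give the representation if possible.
4² + 36² (a=4, b=36)

Factorization: 1312 = 2^5 × 41
By Fermat: n is sum of two squares iff every prime p ≡ 3 (mod 4) appears to even power.
All primes ≡ 3 (mod 4) appear to even power.
Search a = 0, 1, 2, … for 1312 - a² a perfect square: first hit at a = 4: 1312 - 16 = 1296 = 36².
1312 = 4² + 36² = 16 + 1296 ✓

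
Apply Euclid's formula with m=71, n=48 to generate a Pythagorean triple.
(2737, 6816, 7345)

Euclid's formula: a = m² - n², b = 2mn, c = m² + n²
m = 71, n = 48
a = 71² - 48² = 5041 - 2304 = 2737
b = 2 × 71 × 48 = 6816
c = 71² + 48² = 5041 + 2304 = 7345
Verification: 2737² + 6816² = 7491169 + 46457856 = 53949025 = 7345² ✓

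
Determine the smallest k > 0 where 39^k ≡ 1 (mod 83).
82

83 is prime, so ord(39) divides φ(83) = 82.
Divisors of 82: 1, 2, 41, 82.
Repeated squaring: 39^1 ≡ 39, 39^2 ≡ 27, 39^4 ≡ 65, 39^8 ≡ 75, 39^16 ≡ 64, 39^32 ≡ 29, 39^64 ≡ 11 (mod 83).
Test 39^d mod 83 for each divisor d in increasing order:
39^1 ≡ 39
39^2 ≡ 27
39^41 = 39^32·39^8·39^1 ≡ 82
39^82 = 39^64·39^16·39^2 ≡ 1  ← first divisor giving 1
The order is 82.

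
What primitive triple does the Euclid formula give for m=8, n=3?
(55, 48, 73)

Euclid's formula: a = m² - n², b = 2mn, c = m² + n²
m = 8, n = 3
a = 8² - 3² = 64 - 9 = 55
b = 2 × 8 × 3 = 48
c = 8² + 3² = 64 + 9 = 73
Verification: 55² + 48² = 3025 + 2304 = 5329 = 73² ✓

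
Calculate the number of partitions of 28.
3718

p(n) counts ways to write n as a sum of positive integers (order ignored).
Euler's pentagonal recurrence: p(k) = p(k-1) + p(k-2) - p(k-5) - p(k-7) + p(k-12) + p(k-15) - ... (offsets j(3j∓1)/2, signs ++--, p(0)=1, p(<0)=0).
DP table for k = 0..27: p(0)=1, p(1)=1, p(2)=2, p(3)=3, p(4)=5, p(5)=7, p(6)=11, p(7)=15, p(8)=22, p(9)=30, p(10)=42, p(11)=56, p(12)=77, p(13)=101, p(14)=135, p(15)=176, p(16)=231, p(17)=297, p(18)=385, p(19)=490, p(20)=627, p(21)=792, p(22)=1002, p(23)=1255, p(24)=1575, p(25)=1958, p(26)=2436, p(27)=3010.
Final step: p(28) = p(27) + p(26) - p(23) - p(21) + p(16) + p(13) - p(6) - p(2)
= 3010 + 2436 - 1255 - 792 + 231 + 101 - 11 - 2
= 3718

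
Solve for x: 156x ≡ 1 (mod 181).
152

gcd(156, 181) = 1, so the inverse exists.
Extended Euclidean algorithm on (181, 156):
181 = 1 × 156 + 25  ⟹  25 = (1)·181 + (-1)·156
156 = 6 × 25 + 6  ⟹  6 = (-6)·181 + (7)·156
25 = 4 × 6 + 1  ⟹  1 = (25)·181 + (-29)·156
So (-29)·156 ≡ 1 (mod 181), i.e. 156^(-1) ≡ -29 ≡ 152 (mod 181).
Check: 156 × 152 = 23712 ≡ 1 (mod 181)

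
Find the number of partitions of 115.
1064144451

p(n) counts ways to write n as a sum of positive integers (order ignored).
Euler's pentagonal recurrence: p(k) = p(k-1) + p(k-2) - p(k-5) - p(k-7) + p(k-12) + p(k-15) - ... (offsets j(3j∓1)/2, signs ++--, p(0)=1, p(<0)=0).
DP table for k = 0..114: p(0)=1, p(1)=1, p(2)=2, p(3)=3, p(4)=5, p(5)=7, p(6)=11, p(7)=15, p(8)=22, p(9)=30, p(10)=42, p(11)=56, p(12)=77, p(13)=101, p(14)=135, p(15)=176, p(16)=231, p(17)=297, p(18)=385, p(19)=490, p(20)=627, p(21)=792, p(22)=1002, p(23)=1255, p(24)=1575, p(25)=1958, p(26)=2436, p(27)=3010, p(28)=3718, p(29)=4565, p(30)=5604, p(31)=6842, p(32)=8349, p(33)=10143, p(34)=12310, p(35)=14883, p(36)=17977, p(37)=21637, p(38)=26015, p(39)=31185, p(40)=37338, p(41)=44583, p(42)=53174, p(43)=63261, p(44)=75175, p(45)=89134, p(46)=105558, p(47)=124754, p(48)=147273, p(49)=173525, p(50)=204226, p(51)=239943, p(52)=281589, p(53)=329931, p(54)=386155, p(55)=451276, p(56)=526823, p(57)=614154, p(58)=715220, p(59)=831820, p(60)=966467, p(61)=1121505, p(62)=1300156, p(63)=1505499, p(64)=1741630, p(65)=2012558, p(66)=2323520, p(67)=2679689, p(68)=3087735, p(69)=3554345, p(70)=4087968, p(71)=4697205, p(72)=5392783, p(73)=6185689, p(74)=7089500, p(75)=8118264, p(76)=9289091, p(77)=10619863, p(78)=12132164, p(79)=13848650, p(80)=15796476, p(81)=18004327, p(82)=20506255, p(83)=23338469, p(84)=26543660, p(85)=30167357, p(86)=34262962, p(87)=38887673, p(88)=44108109, p(89)=49995925, p(90)=56634173, p(91)=64112359, p(92)=72533807, p(93)=82010177, p(94)=92669720, p(95)=104651419, p(96)=118114304, p(97)=133230930, p(98)=150198136, p(99)=169229875, p(100)=190569292, p(101)=214481126, p(102)=241265379, p(103)=271248950, p(104)=304801365, p(105)=342325709, p(106)=384276336, p(107)=431149389, p(108)=483502844, p(109)=541946240, p(110)=607163746, p(111)=679903203, p(112)=761002156, p(113)=851376628, p(114)=952050665.
Final step: p(115) = p(114) + p(113) - p(110) - p(108) + p(103) + p(100) - p(93) - p(89) + p(80) + p(75) - p(64) - p(58) + p(45) + p(38) - p(23) - p(15)
= 952050665 + 851376628 - 607163746 - 483502844 + 271248950 + 190569292 - 82010177 - 49995925 + 15796476 + 8118264 - 1741630 - 715220 + 89134 + 26015 - 1255 - 176
= 1064144451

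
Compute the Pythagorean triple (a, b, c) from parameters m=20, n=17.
(111, 680, 689)

Euclid's formula: a = m² - n², b = 2mn, c = m² + n²
m = 20, n = 17
a = 20² - 17² = 400 - 289 = 111
b = 2 × 20 × 17 = 680
c = 20² + 17² = 400 + 289 = 689
Verification: 111² + 680² = 12321 + 462400 = 474721 = 689² ✓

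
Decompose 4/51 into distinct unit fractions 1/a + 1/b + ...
1/13 + 1/663

Greedy algorithm:
4/51: ceiling(51/4) = 13, use 1/13
1/663: ceiling(663/1) = 663, use 1/663
Result: 4/51 = 1/13 + 1/663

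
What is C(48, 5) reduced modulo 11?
0

Using Lucas' theorem:
Write n=48 and k=5 in base 11:
n in base 11: [4, 4]
k in base 11: [0, 5]
C(48,5) mod 11 = ∏ C(n_i, k_i) mod 11
Digit binomials (mod 11): C(4,0) = 1; C(4,5) = 0 (k_i > n_i)
Product: 1 × 0 = 0 ≡ 0 (mod 11)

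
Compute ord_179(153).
89

179 is prime, so ord(153) divides φ(179) = 178.
Divisors of 178: 1, 2, 89, 178.
Repeated squaring: 153^1 ≡ 153, 153^2 ≡ 139, 153^4 ≡ 168, 153^8 ≡ 121, 153^16 ≡ 142, 153^32 ≡ 116, 153^64 ≡ 31, 153^128 ≡ 66 (mod 179).
Test 153^d mod 179 for each divisor d in increasing order:
153^1 ≡ 153
153^2 ≡ 139
153^89 = 153^64·153^16·153^8·153^1 ≡ 1  ← first divisor giving 1
The order is 89.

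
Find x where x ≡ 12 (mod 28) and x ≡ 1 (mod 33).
628

Using Chinese Remainder Theorem:
M = 28 × 33 = 924
M1 = 33, M2 = 28
y1 = 33^(-1) mod 28 = 17
y2 = 28^(-1) mod 33 = 13
x = (12×33×17 + 1×28×13) mod 924 = 628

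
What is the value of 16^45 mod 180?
136

Repeated squaring. Binary of 45 = 101101.
16^1 ≡ 16 (mod 180); 16^2 ≡ 76 (mod 180); 16^4 ≡ 16 (mod 180); 16^8 ≡ 76 (mod 180); 16^16 ≡ 16 (mod 180); 16^32 ≡ 76 (mod 180)
16^45 = 16^1 × 16^4 × 16^8 × 16^32 ≡ 136 (mod 180)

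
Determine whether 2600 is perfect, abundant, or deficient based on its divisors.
abundant

Proper divisors of 2600: sum = 1 + 2 + 4 + 5 + 8 + 10 + 13 + 20 + ... + 325 + 520 + 650 + 1300 (23 divisors) = 3910
Since 3910 > 2600, 2600 is abundant.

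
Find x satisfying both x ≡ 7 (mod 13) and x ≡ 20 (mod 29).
20

Using Chinese Remainder Theorem:
M = 13 × 29 = 377
M1 = 29, M2 = 13
y1 = 29^(-1) mod 13 = 9
y2 = 13^(-1) mod 29 = 9
x = (7×29×9 + 20×13×9) mod 377 = 20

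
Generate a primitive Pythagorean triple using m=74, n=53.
(2667, 7844, 8285)

Euclid's formula: a = m² - n², b = 2mn, c = m² + n²
m = 74, n = 53
a = 74² - 53² = 5476 - 2809 = 2667
b = 2 × 74 × 53 = 7844
c = 74² + 53² = 5476 + 2809 = 8285
Verification: 2667² + 7844² = 7112889 + 61528336 = 68641225 = 8285² ✓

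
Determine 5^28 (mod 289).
21

Repeated squaring. Binary of 28 = 11100.
5^1 ≡ 5 (mod 289); 5^2 ≡ 25 (mod 289); 5^4 ≡ 47 (mod 289); 5^8 ≡ 186 (mod 289); 5^16 ≡ 205 (mod 289)
5^28 = 5^4 × 5^8 × 5^16 ≡ 21 (mod 289)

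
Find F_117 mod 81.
47

Matrix identity: Q^n = [[F_(n+1), F_n], [F_n, F_(n-1)]] with Q = [[1,1],[1,0]].
n = 117 = 1110101₂. Square-and-multiply, entries mod 81:
Q^1 = [[1,1],[1,0]]
Q^3 = (Q^1)²·Q = [[3,2],[2,1]]
Q^7 = (Q^3)²·Q = [[21,13],[13,8]]
Q^14 = (Q^7)² = [[43,53],[53,71]]
Q^29 = (Q^14)²·Q = [[8,41],[41,48]]
Q^58 = (Q^29)² = [[44,28],[28,16]]
Q^117 = (Q^58)²·Q = [[26,47],[47,60]]
F_117 mod 81 = Q^117[0][1] = 47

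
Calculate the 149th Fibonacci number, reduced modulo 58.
5

Matrix identity: Q^n = [[F_(n+1), F_n], [F_n, F_(n-1)]] with Q = [[1,1],[1,0]].
n = 149 = 10010101₂. Square-and-multiply, entries mod 58:
Q^1 = [[1,1],[1,0]]
Q^2 = (Q^1)² = [[2,1],[1,1]]
Q^4 = (Q^2)² = [[5,3],[3,2]]
Q^9 = (Q^4)²·Q = [[55,34],[34,21]]
Q^18 = (Q^9)² = [[5,32],[32,31]]
Q^37 = (Q^18)²·Q = [[55,5],[5,50]]
Q^74 = (Q^37)² = [[34,3],[3,31]]
Q^149 = (Q^74)²·Q = [[26,5],[5,21]]
F_149 mod 58 = Q^149[0][1] = 5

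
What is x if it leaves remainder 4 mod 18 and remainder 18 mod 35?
508

Using Chinese Remainder Theorem:
M = 18 × 35 = 630
M1 = 35, M2 = 18
y1 = 35^(-1) mod 18 = 17
y2 = 18^(-1) mod 35 = 2
x = (4×35×17 + 18×18×2) mod 630 = 508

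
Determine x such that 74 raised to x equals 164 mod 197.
28

Baby-step giant-step with step n = ⌈√197⌉ = 15.
Baby steps 74^j mod 197 (j:value) for j=0..14: 0:1, 1:74, 2:157, 3:192, 4:24, 5:3, 6:25, 7:77, 8:182, 9:72, 10:9, 11:75, 12:34, 13:152, 14:19.
Giant-step multiplier: 74^(-15) ≡ 74^(196-15) = 74^181 ≡ 73 (mod 197).
Giant steps γ_i = 164·73^i mod 197: γ_0=164, γ_1=152 (in table at j=13).
x = i·n + j = 1·15 + 13 = 28.
Check: 74^28 ≡ 164 (mod 197).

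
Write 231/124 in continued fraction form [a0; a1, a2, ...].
[1; 1, 6, 3, 2, 2]

Euclidean algorithm steps:
231 = 1 × 124 + 107
124 = 1 × 107 + 17
107 = 6 × 17 + 5
17 = 3 × 5 + 2
5 = 2 × 2 + 1
2 = 2 × 1 + 0
Continued fraction: [1; 1, 6, 3, 2, 2]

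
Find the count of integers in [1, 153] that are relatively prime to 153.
96

153 = 3^2 × 17
φ(n) = n × ∏(1 - 1/p) for each prime p dividing n
φ(153) = 153 × (1 - 1/3) × (1 - 1/17) = 96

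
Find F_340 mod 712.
123

Matrix identity: Q^n = [[F_(n+1), F_n], [F_n, F_(n-1)]] with Q = [[1,1],[1,0]].
n = 340 = 101010100₂. Square-and-multiply, entries mod 712:
Q^1 = [[1,1],[1,0]]
Q^2 = (Q^1)² = [[2,1],[1,1]]
Q^5 = (Q^2)²·Q = [[8,5],[5,3]]
Q^10 = (Q^5)² = [[89,55],[55,34]]
Q^21 = (Q^10)²·Q = [[623,266],[266,357]]
Q^42 = (Q^21)² = [[357,88],[88,269]]
Q^85 = (Q^42)²·Q = [[177,625],[625,264]]
Q^170 = (Q^85)² = [[450,81],[81,369]]
Q^340 = (Q^170)² = [[445,123],[123,322]]
F_340 mod 712 = Q^340[0][1] = 123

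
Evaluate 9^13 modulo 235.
74

Repeated squaring. Binary of 13 = 1101.
9^1 ≡ 9 (mod 235); 9^2 ≡ 81 (mod 235); 9^4 ≡ 216 (mod 235); 9^8 ≡ 126 (mod 235)
9^13 = 9^1 × 9^4 × 9^8 ≡ 74 (mod 235)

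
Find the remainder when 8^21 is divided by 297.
107

Repeated squaring. Binary of 21 = 10101.
8^1 ≡ 8 (mod 297); 8^2 ≡ 64 (mod 297); 8^4 ≡ 235 (mod 297); 8^8 ≡ 280 (mod 297); 8^16 ≡ 289 (mod 297)
8^21 = 8^1 × 8^4 × 8^16 ≡ 107 (mod 297)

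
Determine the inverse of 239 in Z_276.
179

gcd(239, 276) = 1, so the inverse exists.
Extended Euclidean algorithm on (276, 239):
276 = 1 × 239 + 37  ⟹  37 = (1)·276 + (-1)·239
239 = 6 × 37 + 17  ⟹  17 = (-6)·276 + (7)·239
37 = 2 × 17 + 3  ⟹  3 = (13)·276 + (-15)·239
17 = 5 × 3 + 2  ⟹  2 = (-71)·276 + (82)·239
3 = 1 × 2 + 1  ⟹  1 = (84)·276 + (-97)·239
So (-97)·239 ≡ 1 (mod 276), i.e. 239^(-1) ≡ -97 ≡ 179 (mod 276).
Check: 239 × 179 = 42781 ≡ 1 (mod 276)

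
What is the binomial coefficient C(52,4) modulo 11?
4

Using Lucas' theorem:
Write n=52 and k=4 in base 11:
n in base 11: [4, 8]
k in base 11: [0, 4]
C(52,4) mod 11 = ∏ C(n_i, k_i) mod 11
Digit binomials (mod 11): C(4,0) = 1; C(8,4) = 70 ≡ 4
Product: 1 × 4 = 4 ≡ 4 (mod 11)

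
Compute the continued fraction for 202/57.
[3; 1, 1, 5, 5]

Euclidean algorithm steps:
202 = 3 × 57 + 31
57 = 1 × 31 + 26
31 = 1 × 26 + 5
26 = 5 × 5 + 1
5 = 5 × 1 + 0
Continued fraction: [3; 1, 1, 5, 5]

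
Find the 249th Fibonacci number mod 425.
274

Matrix identity: Q^n = [[F_(n+1), F_n], [F_n, F_(n-1)]] with Q = [[1,1],[1,0]].
n = 249 = 11111001₂. Square-and-multiply, entries mod 425:
Q^1 = [[1,1],[1,0]]
Q^3 = (Q^1)²·Q = [[3,2],[2,1]]
Q^7 = (Q^3)²·Q = [[21,13],[13,8]]
Q^15 = (Q^7)²·Q = [[137,185],[185,377]]
Q^31 = (Q^15)²·Q = [[184,294],[294,315]]
Q^62 = (Q^31)² = [[17,81],[81,361]]
Q^124 = (Q^62)² = [[50,18],[18,32]]
Q^249 = (Q^124)²·Q = [[50,274],[274,201]]
F_249 mod 425 = Q^249[0][1] = 274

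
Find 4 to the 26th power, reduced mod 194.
16

Repeated squaring. Binary of 26 = 11010.
4^1 ≡ 4 (mod 194); 4^2 ≡ 16 (mod 194); 4^4 ≡ 62 (mod 194); 4^8 ≡ 158 (mod 194); 4^16 ≡ 132 (mod 194)
4^26 = 4^2 × 4^8 × 4^16 ≡ 16 (mod 194)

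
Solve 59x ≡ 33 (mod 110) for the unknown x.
x ≡ 77 (mod 110)

gcd(59, 110) = 1, which divides 33, so solutions exist.
Find 59^(-1) mod 110 by the extended Euclidean algorithm:
110 = 1 × 59 + 51  ⟹  51 = (1)·110 + (-1)·59
59 = 1 × 51 + 8  ⟹  8 = (-1)·110 + (2)·59
51 = 6 × 8 + 3  ⟹  3 = (7)·110 + (-13)·59
8 = 2 × 3 + 2  ⟹  2 = (-15)·110 + (28)·59
3 = 1 × 2 + 1  ⟹  1 = (22)·110 + (-41)·59
So (-41)·59 ≡ 1 (mod 110), i.e. 59^(-1) ≡ -41 ≡ 69 (mod 110).
x ≡ 69 × 33 = 2277 ≡ 77 (mod 110).
Check: 59 × 77 = 4543 ≡ 33 (mod 110).
Unique solution: x ≡ 77 (mod 110)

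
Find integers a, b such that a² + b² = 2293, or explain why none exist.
23² + 42² (a=23, b=42)

Factorization: 2293 = 2293
By Fermat: n is sum of two squares iff every prime p ≡ 3 (mod 4) appears to even power.
All primes ≡ 3 (mod 4) appear to even power.
Search a = 0, 1, 2, … for 2293 - a² a perfect square: first hit at a = 23: 2293 - 529 = 1764 = 42².
2293 = 23² + 42² = 529 + 1764 ✓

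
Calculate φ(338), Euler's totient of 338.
156

338 = 2 × 13^2
φ(n) = n × ∏(1 - 1/p) for each prime p dividing n
φ(338) = 338 × (1 - 1/2) × (1 - 1/13) = 156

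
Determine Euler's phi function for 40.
16

40 = 2^3 × 5
φ(n) = n × ∏(1 - 1/p) for each prime p dividing n
φ(40) = 40 × (1 - 1/2) × (1 - 1/5) = 16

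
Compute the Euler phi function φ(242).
110

242 = 2 × 11^2
φ(n) = n × ∏(1 - 1/p) for each prime p dividing n
φ(242) = 242 × (1 - 1/2) × (1 - 1/11) = 110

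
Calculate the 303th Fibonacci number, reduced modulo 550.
2

Matrix identity: Q^n = [[F_(n+1), F_n], [F_n, F_(n-1)]] with Q = [[1,1],[1,0]].
n = 303 = 100101111₂. Square-and-multiply, entries mod 550:
Q^1 = [[1,1],[1,0]]
Q^2 = (Q^1)² = [[2,1],[1,1]]
Q^4 = (Q^2)² = [[5,3],[3,2]]
Q^9 = (Q^4)²·Q = [[55,34],[34,21]]
Q^18 = (Q^9)² = [[331,384],[384,497]]
Q^37 = (Q^18)²·Q = [[219,167],[167,52]]
Q^75 = (Q^37)²·Q = [[107,500],[500,157]]
Q^151 = (Q^75)²·Q = [[199,199],[199,0]]
Q^303 = (Q^151)²·Q = [[3,2],[2,1]]
F_303 mod 550 = Q^303[0][1] = 2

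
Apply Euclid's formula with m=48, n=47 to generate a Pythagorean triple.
(95, 4512, 4513)

Euclid's formula: a = m² - n², b = 2mn, c = m² + n²
m = 48, n = 47
a = 48² - 47² = 2304 - 2209 = 95
b = 2 × 48 × 47 = 4512
c = 48² + 47² = 2304 + 2209 = 4513
Verification: 95² + 4512² = 9025 + 20358144 = 20367169 = 4513² ✓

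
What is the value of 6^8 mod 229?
130

Repeated squaring. Binary of 8 = 1000.
6^1 ≡ 6 (mod 229); 6^2 ≡ 36 (mod 229); 6^4 ≡ 151 (mod 229); 6^8 ≡ 130 (mod 229)
6^8 = 6^8 ≡ 130 (mod 229)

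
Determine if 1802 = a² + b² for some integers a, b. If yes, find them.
11² + 41² (a=11, b=41)

Factorization: 1802 = 2 × 17 × 53
By Fermat: n is sum of two squares iff every prime p ≡ 3 (mod 4) appears to even power.
All primes ≡ 3 (mod 4) appear to even power.
Search a = 0, 1, 2, … for 1802 - a² a perfect square: first hit at a = 11: 1802 - 121 = 1681 = 41².
1802 = 11² + 41² = 121 + 1681 ✓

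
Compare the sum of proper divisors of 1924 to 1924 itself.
deficient

Proper divisors of 1924: sum = 1 + 2 + 4 + 13 + 26 + 37 + 52 + 74 + 148 + 481 + 962 = 1800
Since 1800 < 1924, 1924 is deficient.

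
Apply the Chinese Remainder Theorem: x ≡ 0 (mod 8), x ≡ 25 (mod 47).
72

Using Chinese Remainder Theorem:
M = 8 × 47 = 376
M1 = 47, M2 = 8
y1 = 47^(-1) mod 8 = 7
y2 = 8^(-1) mod 47 = 6
x = (0×47×7 + 25×8×6) mod 376 = 72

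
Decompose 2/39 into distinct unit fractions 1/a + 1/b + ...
1/20 + 1/780

Greedy algorithm:
2/39: ceiling(39/2) = 20, use 1/20
1/780: ceiling(780/1) = 780, use 1/780
Result: 2/39 = 1/20 + 1/780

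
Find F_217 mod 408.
1

Matrix identity: Q^n = [[F_(n+1), F_n], [F_n, F_(n-1)]] with Q = [[1,1],[1,0]].
n = 217 = 11011001₂. Square-and-multiply, entries mod 408:
Q^1 = [[1,1],[1,0]]
Q^3 = (Q^1)²·Q = [[3,2],[2,1]]
Q^6 = (Q^3)² = [[13,8],[8,5]]
Q^13 = (Q^6)²·Q = [[377,233],[233,144]]
Q^27 = (Q^13)²·Q = [[387,170],[170,217]]
Q^54 = (Q^27)² = [[373,272],[272,101]]
Q^108 = (Q^54)² = [[137,0],[0,137]]
Q^217 = (Q^108)²·Q = [[1,1],[1,0]]
F_217 mod 408 = Q^217[0][1] = 1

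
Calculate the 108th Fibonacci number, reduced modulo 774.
702

Matrix identity: Q^n = [[F_(n+1), F_n], [F_n, F_(n-1)]] with Q = [[1,1],[1,0]].
n = 108 = 1101100₂. Square-and-multiply, entries mod 774:
Q^1 = [[1,1],[1,0]]
Q^3 = (Q^1)²·Q = [[3,2],[2,1]]
Q^6 = (Q^3)² = [[13,8],[8,5]]
Q^13 = (Q^6)²·Q = [[377,233],[233,144]]
Q^27 = (Q^13)²·Q = [[471,596],[596,649]]
Q^54 = (Q^27)² = [[427,332],[332,95]]
Q^108 = (Q^54)² = [[755,702],[702,53]]
F_108 mod 774 = Q^108[0][1] = 702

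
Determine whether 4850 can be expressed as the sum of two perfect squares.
19² + 67² (a=19, b=67)

Factorization: 4850 = 2 × 5^2 × 97
By Fermat: n is sum of two squares iff every prime p ≡ 3 (mod 4) appears to even power.
All primes ≡ 3 (mod 4) appear to even power.
Search a = 0, 1, 2, … for 4850 - a² a perfect square: first hit at a = 19: 4850 - 361 = 4489 = 67².
4850 = 19² + 67² = 361 + 4489 ✓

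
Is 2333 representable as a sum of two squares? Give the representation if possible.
22² + 43² (a=22, b=43)

Factorization: 2333 = 2333
By Fermat: n is sum of two squares iff every prime p ≡ 3 (mod 4) appears to even power.
All primes ≡ 3 (mod 4) appear to even power.
Search a = 0, 1, 2, … for 2333 - a² a perfect square: first hit at a = 22: 2333 - 484 = 1849 = 43².
2333 = 22² + 43² = 484 + 1849 ✓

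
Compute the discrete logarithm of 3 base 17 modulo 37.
14

Baby-step giant-step with step n = ⌈√37⌉ = 7.
Baby steps 17^j mod 37 (j:value) for j=0..6: 0:1, 1:17, 2:30, 3:29, 4:12, 5:19, 6:27.
Giant-step multiplier: 17^(-7) ≡ 17^(36-7) = 17^29 ≡ 5 (mod 37).
Giant steps γ_i = 3·5^i mod 37: γ_0=3, γ_1=15, γ_2=1 (in table at j=0).
x = i·n + j = 2·7 + 0 = 14.
Check: 17^14 ≡ 3 (mod 37).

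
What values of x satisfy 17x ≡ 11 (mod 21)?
x ≡ 13 (mod 21)

gcd(17, 21) = 1, which divides 11, so solutions exist.
Find 17^(-1) mod 21 by the extended Euclidean algorithm:
21 = 1 × 17 + 4  ⟹  4 = (1)·21 + (-1)·17
17 = 4 × 4 + 1  ⟹  1 = (-4)·21 + (5)·17
So (5)·17 ≡ 1 (mod 21), i.e. 17^(-1) ≡ 5 (mod 21).
x ≡ 5 × 11 = 55 ≡ 13 (mod 21).
Check: 17 × 13 = 221 ≡ 11 (mod 21).
Unique solution: x ≡ 13 (mod 21)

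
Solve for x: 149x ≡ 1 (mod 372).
5

gcd(149, 372) = 1, so the inverse exists.
Extended Euclidean algorithm on (372, 149):
372 = 2 × 149 + 74  ⟹  74 = (1)·372 + (-2)·149
149 = 2 × 74 + 1  ⟹  1 = (-2)·372 + (5)·149
So (5)·149 ≡ 1 (mod 372), i.e. 149^(-1) ≡ 5 (mod 372).
Check: 149 × 5 = 745 ≡ 1 (mod 372)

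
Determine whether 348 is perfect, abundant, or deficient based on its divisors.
abundant

Proper divisors of 348: sum = 1 + 2 + 3 + 4 + 6 + 12 + 29 + 58 + 87 + 116 + 174 = 492
Since 492 > 348, 348 is abundant.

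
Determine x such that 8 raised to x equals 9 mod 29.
22

Baby-step giant-step with step n = ⌈√29⌉ = 6.
Baby steps 8^j mod 29 (j:value) for j=0..5: 0:1, 1:8, 2:6, 3:19, 4:7, 5:27.
Giant-step multiplier: 8^(-6) ≡ 8^(28-6) = 8^22 ≡ 9 (mod 29).
Giant steps γ_i = 9·9^i mod 29: γ_0=9, γ_1=23, γ_2=4, γ_3=7 (in table at j=4).
x = i·n + j = 3·6 + 4 = 22.
Check: 8^22 ≡ 9 (mod 29).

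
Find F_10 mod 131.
55

Matrix identity: Q^n = [[F_(n+1), F_n], [F_n, F_(n-1)]] with Q = [[1,1],[1,0]].
n = 10 = 1010₂. Square-and-multiply, entries mod 131:
Q^1 = [[1,1],[1,0]]
Q^2 = (Q^1)² = [[2,1],[1,1]]
Q^5 = (Q^2)²·Q = [[8,5],[5,3]]
Q^10 = (Q^5)² = [[89,55],[55,34]]
F_10 mod 131 = Q^10[0][1] = 55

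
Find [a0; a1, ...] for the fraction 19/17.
[1; 8, 2]

Euclidean algorithm steps:
19 = 1 × 17 + 2
17 = 8 × 2 + 1
2 = 2 × 1 + 0
Continued fraction: [1; 8, 2]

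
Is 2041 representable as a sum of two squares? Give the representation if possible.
4² + 45² (a=4, b=45)

Factorization: 2041 = 13 × 157
By Fermat: n is sum of two squares iff every prime p ≡ 3 (mod 4) appears to even power.
All primes ≡ 3 (mod 4) appear to even power.
Search a = 0, 1, 2, … for 2041 - a² a perfect square: first hit at a = 4: 2041 - 16 = 2025 = 45².
2041 = 4² + 45² = 16 + 2025 ✓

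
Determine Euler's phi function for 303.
200

303 = 3 × 101
φ(n) = n × ∏(1 - 1/p) for each prime p dividing n
φ(303) = 303 × (1 - 1/3) × (1 - 1/101) = 200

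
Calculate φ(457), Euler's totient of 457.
456

457 = 457
φ(n) = n × ∏(1 - 1/p) for each prime p dividing n
φ(457) = 457 × (1 - 1/457) = 456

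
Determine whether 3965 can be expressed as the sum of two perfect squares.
11² + 62² (a=11, b=62)

Factorization: 3965 = 5 × 13 × 61
By Fermat: n is sum of two squares iff every prime p ≡ 3 (mod 4) appears to even power.
All primes ≡ 3 (mod 4) appear to even power.
Search a = 0, 1, 2, … for 3965 - a² a perfect square: first hit at a = 11: 3965 - 121 = 3844 = 62².
3965 = 11² + 62² = 121 + 3844 ✓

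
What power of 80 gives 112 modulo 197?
166

Baby-step giant-step with step n = ⌈√197⌉ = 15.
Baby steps 80^j mod 197 (j:value) for j=0..14: 0:1, 1:80, 2:96, 3:194, 4:154, 5:106, 6:9, 7:129, 8:76, 9:170, 10:7, 11:166, 12:81, 13:176, 14:93.
Giant-step multiplier: 80^(-15) ≡ 80^(196-15) = 80^181 ≡ 167 (mod 197).
Giant steps γ_i = 112·167^i mod 197: γ_0=112, γ_1=186, γ_2=133, γ_3=147, γ_4=121, γ_5=113, γ_6=156, γ_7=48, γ_8=136, γ_9=57, γ_10=63, γ_11=80 (in table at j=1).
x = i·n + j = 11·15 + 1 = 166.
Check: 80^166 ≡ 112 (mod 197).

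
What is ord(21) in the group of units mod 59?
29

59 is prime, so ord(21) divides φ(59) = 58.
Divisors of 58: 1, 2, 29, 58.
Repeated squaring: 21^1 ≡ 21, 21^2 ≡ 28, 21^4 ≡ 17, 21^8 ≡ 53, 21^16 ≡ 36, 21^32 ≡ 57 (mod 59).
Test 21^d mod 59 for each divisor d in increasing order:
21^1 ≡ 21
21^2 ≡ 28
21^29 = 21^16·21^8·21^4·21^1 ≡ 1  ← first divisor giving 1
The order is 29.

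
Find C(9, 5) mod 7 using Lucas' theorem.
0

Using Lucas' theorem:
Write n=9 and k=5 in base 7:
n in base 7: [1, 2]
k in base 7: [0, 5]
C(9,5) mod 7 = ∏ C(n_i, k_i) mod 7
Digit binomials (mod 7): C(1,0) = 1; C(2,5) = 0 (k_i > n_i)
Product: 1 × 0 = 0 ≡ 0 (mod 7)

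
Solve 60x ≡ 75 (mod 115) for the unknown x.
x ≡ 7 (mod 23)

gcd(60, 115) = 5, which divides 75, so solutions exist.
Divide through by 5: 12x ≡ 15 (mod 23).
Find 12^(-1) mod 23 by the extended Euclidean algorithm:
23 = 1 × 12 + 11  ⟹  11 = (1)·23 + (-1)·12
12 = 1 × 11 + 1  ⟹  1 = (-1)·23 + (2)·12
So (2)·12 ≡ 1 (mod 23), i.e. 12^(-1) ≡ 2 (mod 23).
x ≡ 2 × 15 = 30 ≡ 7 (mod 23).
Check: 60 × 7 = 420 ≡ 75 (mod 115).
x ≡ 7 (mod 23), giving 5 solutions mod 115.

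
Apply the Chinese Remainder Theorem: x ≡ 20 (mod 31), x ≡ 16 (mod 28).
268

Using Chinese Remainder Theorem:
M = 31 × 28 = 868
M1 = 28, M2 = 31
y1 = 28^(-1) mod 31 = 10
y2 = 31^(-1) mod 28 = 19
x = (20×28×10 + 16×31×19) mod 868 = 268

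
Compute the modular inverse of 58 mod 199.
175

gcd(58, 199) = 1, so the inverse exists.
Extended Euclidean algorithm on (199, 58):
199 = 3 × 58 + 25  ⟹  25 = (1)·199 + (-3)·58
58 = 2 × 25 + 8  ⟹  8 = (-2)·199 + (7)·58
25 = 3 × 8 + 1  ⟹  1 = (7)·199 + (-24)·58
So (-24)·58 ≡ 1 (mod 199), i.e. 58^(-1) ≡ -24 ≡ 175 (mod 199).
Check: 58 × 175 = 10150 ≡ 1 (mod 199)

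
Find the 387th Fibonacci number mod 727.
99

Matrix identity: Q^n = [[F_(n+1), F_n], [F_n, F_(n-1)]] with Q = [[1,1],[1,0]].
n = 387 = 110000011₂. Square-and-multiply, entries mod 727:
Q^1 = [[1,1],[1,0]]
Q^3 = (Q^1)²·Q = [[3,2],[2,1]]
Q^6 = (Q^3)² = [[13,8],[8,5]]
Q^12 = (Q^6)² = [[233,144],[144,89]]
Q^24 = (Q^12)² = [[144,567],[567,304]]
Q^48 = (Q^24)² = [[535,293],[293,242]]
Q^96 = (Q^48)² = [[577,110],[110,467]]
Q^193 = (Q^96)²·Q = [[405,431],[431,701]]
Q^387 = (Q^193)²·Q = [[600,99],[99,501]]
F_387 mod 727 = Q^387[0][1] = 99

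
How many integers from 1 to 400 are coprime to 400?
160

400 = 2^4 × 5^2
φ(n) = n × ∏(1 - 1/p) for each prime p dividing n
φ(400) = 400 × (1 - 1/2) × (1 - 1/5) = 160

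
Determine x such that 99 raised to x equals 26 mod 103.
50

Baby-step giant-step with step n = ⌈√103⌉ = 11.
Baby steps 99^j mod 103 (j:value) for j=0..10: 0:1, 1:99, 2:16, 3:39, 4:50, 5:6, 6:79, 7:96, 8:28, 9:94, 10:36.
Giant-step multiplier: 99^(-11) ≡ 99^(102-11) = 99^91 ≡ 5 (mod 103).
Giant steps γ_i = 26·5^i mod 103: γ_0=26, γ_1=27, γ_2=32, γ_3=57, γ_4=79 (in table at j=6).
x = i·n + j = 4·11 + 6 = 50.
Check: 99^50 ≡ 26 (mod 103).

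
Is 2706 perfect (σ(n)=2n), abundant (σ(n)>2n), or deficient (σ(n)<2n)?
abundant

Proper divisors of 2706: sum = 1 + 2 + 3 + 6 + 11 + 22 + 33 + 41 + 66 + 82 + 123 + 246 + 451 + 902 + 1353 = 3342
Since 3342 > 2706, 2706 is abundant.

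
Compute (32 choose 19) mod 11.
2

Using Lucas' theorem:
Write n=32 and k=19 in base 11:
n in base 11: [2, 10]
k in base 11: [1, 8]
C(32,19) mod 11 = ∏ C(n_i, k_i) mod 11
Digit binomials (mod 11): C(2,1) = 2; C(10,8) = 45 ≡ 1
Product: 2 × 1 = 2 ≡ 2 (mod 11)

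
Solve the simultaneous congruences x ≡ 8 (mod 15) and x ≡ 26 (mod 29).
113

Using Chinese Remainder Theorem:
M = 15 × 29 = 435
M1 = 29, M2 = 15
y1 = 29^(-1) mod 15 = 14
y2 = 15^(-1) mod 29 = 2
x = (8×29×14 + 26×15×2) mod 435 = 113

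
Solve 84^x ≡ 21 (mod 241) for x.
141

Baby-step giant-step with step n = ⌈√241⌉ = 16.
Baby steps 84^j mod 241 (j:value) for j=0..15: 0:1, 1:84, 2:67, 3:85, 4:151, 5:152, 6:236, 7:62, 8:147, 9:57, 10:209, 11:204, 12:25, 13:172, 14:229, 15:197.
Giant-step multiplier: 84^(-16) ≡ 84^(240-16) = 84^224 ≡ 119 (mod 241).
Giant steps γ_i = 21·119^i mod 241: γ_0=21, γ_1=89, γ_2=228, γ_3=140, γ_4=31, γ_5=74, γ_6=130, γ_7=46, γ_8=172 (in table at j=13).
x = i·n + j = 8·16 + 13 = 141.
Check: 84^141 ≡ 21 (mod 241).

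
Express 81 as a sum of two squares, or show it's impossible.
0² + 9² (a=0, b=9)

Factorization: 81 = 3^4
By Fermat: n is sum of two squares iff every prime p ≡ 3 (mod 4) appears to even power.
All primes ≡ 3 (mod 4) appear to even power.
Search a = 0, 1, 2, … for 81 - a² a perfect square: first hit at a = 0: 81 - 0 = 81 = 9².
81 = 0² + 9² = 0 + 81 ✓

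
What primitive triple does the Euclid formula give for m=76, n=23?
(5247, 3496, 6305)

Euclid's formula: a = m² - n², b = 2mn, c = m² + n²
m = 76, n = 23
a = 76² - 23² = 5776 - 529 = 5247
b = 2 × 76 × 23 = 3496
c = 76² + 23² = 5776 + 529 = 6305
Verification: 5247² + 3496² = 27531009 + 12222016 = 39753025 = 6305² ✓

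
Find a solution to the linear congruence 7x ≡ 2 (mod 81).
x ≡ 35 (mod 81)

gcd(7, 81) = 1, which divides 2, so solutions exist.
Find 7^(-1) mod 81 by the extended Euclidean algorithm:
81 = 11 × 7 + 4  ⟹  4 = (1)·81 + (-11)·7
7 = 1 × 4 + 3  ⟹  3 = (-1)·81 + (12)·7
4 = 1 × 3 + 1  ⟹  1 = (2)·81 + (-23)·7
So (-23)·7 ≡ 1 (mod 81), i.e. 7^(-1) ≡ -23 ≡ 58 (mod 81).
x ≡ 58 × 2 = 116 ≡ 35 (mod 81).
Check: 7 × 35 = 245 ≡ 2 (mod 81).
Unique solution: x ≡ 35 (mod 81)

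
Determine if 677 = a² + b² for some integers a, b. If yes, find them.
1² + 26² (a=1, b=26)

Factorization: 677 = 677
By Fermat: n is sum of two squares iff every prime p ≡ 3 (mod 4) appears to even power.
All primes ≡ 3 (mod 4) appear to even power.
Search a = 0, 1, 2, … for 677 - a² a perfect square: first hit at a = 1: 677 - 1 = 676 = 26².
677 = 1² + 26² = 1 + 676 ✓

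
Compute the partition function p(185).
1071823774337

p(n) counts ways to write n as a sum of positive integers (order ignored).
Euler's pentagonal recurrence: p(k) = p(k-1) + p(k-2) - p(k-5) - p(k-7) + p(k-12) + p(k-15) - ... (offsets j(3j∓1)/2, signs ++--, p(0)=1, p(<0)=0).
DP table for k = 0..184: p(0)=1, p(1)=1, p(2)=2, p(3)=3, p(4)=5, p(5)=7, p(6)=11, p(7)=15, p(8)=22, p(9)=30, p(10)=42, p(11)=56, p(12)=77, p(13)=101, p(14)=135, p(15)=176, p(16)=231, p(17)=297, p(18)=385, p(19)=490, p(20)=627, p(21)=792, p(22)=1002, p(23)=1255, p(24)=1575, p(25)=1958, p(26)=2436, p(27)=3010, p(28)=3718, p(29)=4565, p(30)=5604, p(31)=6842, p(32)=8349, p(33)=10143, p(34)=12310, p(35)=14883, p(36)=17977, p(37)=21637, p(38)=26015, p(39)=31185, p(40)=37338, p(41)=44583, p(42)=53174, p(43)=63261, p(44)=75175, p(45)=89134, p(46)=105558, p(47)=124754, p(48)=147273, p(49)=173525, p(50)=204226, p(51)=239943, p(52)=281589, p(53)=329931, p(54)=386155, p(55)=451276, p(56)=526823, p(57)=614154, p(58)=715220, p(59)=831820, p(60)=966467, p(61)=1121505, p(62)=1300156, p(63)=1505499, p(64)=1741630, p(65)=2012558, p(66)=2323520, p(67)=2679689, p(68)=3087735, p(69)=3554345, p(70)=4087968, p(71)=4697205, p(72)=5392783, p(73)=6185689, p(74)=7089500, p(75)=8118264, p(76)=9289091, p(77)=10619863, p(78)=12132164, p(79)=13848650, p(80)=15796476, p(81)=18004327, p(82)=20506255, p(83)=23338469, p(84)=26543660, p(85)=30167357, p(86)=34262962, p(87)=38887673, p(88)=44108109, p(89)=49995925, p(90)=56634173, p(91)=64112359, p(92)=72533807, p(93)=82010177, p(94)=92669720, p(95)=104651419, p(96)=118114304, p(97)=133230930, p(98)=150198136, p(99)=169229875, p(100)=190569292, p(101)=214481126, p(102)=241265379, p(103)=271248950, p(104)=304801365, p(105)=342325709, p(106)=384276336, p(107)=431149389, p(108)=483502844, p(109)=541946240, p(110)=607163746, p(111)=679903203, p(112)=761002156, p(113)=851376628, p(114)=952050665, p(115)=1064144451, p(116)=1188908248, p(117)=1327710076, p(118)=1482074143, p(119)=1653668665, p(120)=1844349560, p(121)=2056148051, p(122)=2291320912, p(123)=2552338241, p(124)=2841940500, p(125)=3163127352, p(126)=3519222692, p(127)=3913864295, p(128)=4351078600, p(129)=4835271870, p(130)=5371315400, p(131)=5964539504, p(132)=6620830889, p(133)=7346629512, p(134)=8149040695, p(135)=9035836076, p(136)=10015581680, p(137)=11097645016, p(138)=12292341831, p(139)=13610949895, p(140)=15065878135, p(141)=16670689208, p(142)=18440293320, p(143)=20390982757, p(144)=22540654445, p(145)=24908858009, p(146)=27517052599, p(147)=30388671978, p(148)=33549419497, p(149)=37027355200, p(150)=40853235313, p(151)=45060624582, p(152)=49686288421, p(153)=54770336324, p(154)=60356673280, p(155)=66493182097, p(156)=73232243759, p(157)=80630964769, p(158)=88751778802, p(159)=97662728555, p(160)=107438159466, p(161)=118159068427, p(162)=129913904637, p(163)=142798995930, p(164)=156919475295, p(165)=172389800255, p(166)=189334822579, p(167)=207890420102, p(168)=228204732751, p(169)=250438925115, p(170)=274768617130, p(171)=301384802048, p(172)=330495499613, p(173)=362326859895, p(174)=397125074750, p(175)=435157697830, p(176)=476715857290, p(177)=522115831195, p(178)=571701605655, p(179)=625846753120, p(180)=684957390936, p(181)=749474411781, p(182)=819876908323, p(183)=896684817527, p(184)=980462880430.
Final step: p(185) = p(184) + p(183) - p(180) - p(178) + p(173) + p(170) - p(163) - p(159) + p(150) + p(145) - p(134) - p(128) + p(115) + p(108) - p(93) - p(85) + p(68) + p(59) - p(40) - p(30) + p(9)
= 980462880430 + 896684817527 - 684957390936 - 571701605655 + 362326859895 + 274768617130 - 142798995930 - 97662728555 + 40853235313 + 24908858009 - 8149040695 - 4351078600 + 1064144451 + 483502844 - 82010177 - 30167357 + 3087735 + 831820 - 37338 - 5604 + 30
= 1071823774337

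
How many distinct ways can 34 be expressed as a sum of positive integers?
12310

p(n) counts ways to write n as a sum of positive integers (order ignored).
Euler's pentagonal recurrence: p(k) = p(k-1) + p(k-2) - p(k-5) - p(k-7) + p(k-12) + p(k-15) - ... (offsets j(3j∓1)/2, signs ++--, p(0)=1, p(<0)=0).
DP table for k = 0..33: p(0)=1, p(1)=1, p(2)=2, p(3)=3, p(4)=5, p(5)=7, p(6)=11, p(7)=15, p(8)=22, p(9)=30, p(10)=42, p(11)=56, p(12)=77, p(13)=101, p(14)=135, p(15)=176, p(16)=231, p(17)=297, p(18)=385, p(19)=490, p(20)=627, p(21)=792, p(22)=1002, p(23)=1255, p(24)=1575, p(25)=1958, p(26)=2436, p(27)=3010, p(28)=3718, p(29)=4565, p(30)=5604, p(31)=6842, p(32)=8349, p(33)=10143.
Final step: p(34) = p(33) + p(32) - p(29) - p(27) + p(22) + p(19) - p(12) - p(8)
= 10143 + 8349 - 4565 - 3010 + 1002 + 490 - 77 - 22
= 12310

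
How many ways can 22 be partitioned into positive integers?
1002

p(n) counts ways to write n as a sum of positive integers (order ignored).
Euler's pentagonal recurrence: p(k) = p(k-1) + p(k-2) - p(k-5) - p(k-7) + p(k-12) + p(k-15) - ... (offsets j(3j∓1)/2, signs ++--, p(0)=1, p(<0)=0).
DP table for k = 0..21: p(0)=1, p(1)=1, p(2)=2, p(3)=3, p(4)=5, p(5)=7, p(6)=11, p(7)=15, p(8)=22, p(9)=30, p(10)=42, p(11)=56, p(12)=77, p(13)=101, p(14)=135, p(15)=176, p(16)=231, p(17)=297, p(18)=385, p(19)=490, p(20)=627, p(21)=792.
Final step: p(22) = p(21) + p(20) - p(17) - p(15) + p(10) + p(7) - p(0)
= 792 + 627 - 297 - 176 + 42 + 15 - 1
= 1002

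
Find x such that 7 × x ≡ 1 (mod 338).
145

gcd(7, 338) = 1, so the inverse exists.
Extended Euclidean algorithm on (338, 7):
338 = 48 × 7 + 2  ⟹  2 = (1)·338 + (-48)·7
7 = 3 × 2 + 1  ⟹  1 = (-3)·338 + (145)·7
So (145)·7 ≡ 1 (mod 338), i.e. 7^(-1) ≡ 145 (mod 338).
Check: 7 × 145 = 1015 ≡ 1 (mod 338)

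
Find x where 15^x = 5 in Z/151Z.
34

Baby-step giant-step with step n = ⌈√151⌉ = 13.
Baby steps 15^j mod 151 (j:value) for j=0..12: 0:1, 1:15, 2:74, 3:53, 4:40, 5:147, 6:91, 7:6, 8:90, 9:142, 10:16, 11:89, 12:127.
Giant-step multiplier: 15^(-13) ≡ 15^(150-13) = 15^137 ≡ 13 (mod 151).
Giant steps γ_i = 5·13^i mod 151: γ_0=5, γ_1=65, γ_2=90 (in table at j=8).
x = i·n + j = 2·13 + 8 = 34.
Check: 15^34 ≡ 5 (mod 151).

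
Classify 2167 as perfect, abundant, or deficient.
deficient

Proper divisors of 2167: sum = 1 + 11 + 197 = 209
Since 209 < 2167, 2167 is deficient.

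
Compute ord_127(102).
42

127 is prime, so ord(102) divides φ(127) = 126.
Divisors of 126: 1, 2, 3, 6, 7, 9, 14, 18, 21, 42, 63, 126.
Repeated squaring: 102^1 ≡ 102, 102^2 ≡ 117, 102^4 ≡ 100, 102^8 ≡ 94, 102^16 ≡ 73, 102^32 ≡ 122, 102^64 ≡ 25 (mod 127).
Test 102^d mod 127 for each divisor d in increasing order:
102^1 ≡ 102
102^2 ≡ 117
102^3 = 102^2·102^1 ≡ 123
102^6 = 102^4·102^2 ≡ 16
102^7 = 102^4·102^2·102^1 ≡ 108
102^9 = 102^8·102^1 ≡ 63
102^14 = 102^8·102^4·102^2 ≡ 107
102^18 = 102^16·102^2 ≡ 32
102^21 = 102^16·102^4·102^1 ≡ 126
102^42 = 102^32·102^8·102^2 ≡ 1  ← first divisor giving 1
The order is 42.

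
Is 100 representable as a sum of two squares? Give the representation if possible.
0² + 10² (a=0, b=10)

Factorization: 100 = 2^2 × 5^2
By Fermat: n is sum of two squares iff every prime p ≡ 3 (mod 4) appears to even power.
All primes ≡ 3 (mod 4) appear to even power.
Search a = 0, 1, 2, … for 100 - a² a perfect square: first hit at a = 0: 100 - 0 = 100 = 10².
100 = 0² + 10² = 0 + 100 ✓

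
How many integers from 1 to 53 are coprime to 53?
52

53 = 53
φ(n) = n × ∏(1 - 1/p) for each prime p dividing n
φ(53) = 53 × (1 - 1/53) = 52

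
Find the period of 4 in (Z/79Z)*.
39

79 is prime, so ord(4) divides φ(79) = 78.
Divisors of 78: 1, 2, 3, 6, 13, 26, 39, 78.
Repeated squaring: 4^1 ≡ 4, 4^2 ≡ 16, 4^4 ≡ 19, 4^8 ≡ 45, 4^16 ≡ 50, 4^32 ≡ 51, 4^64 ≡ 73 (mod 79).
Test 4^d mod 79 for each divisor d in increasing order:
4^1 ≡ 4
4^2 ≡ 16
4^3 = 4^2·4^1 ≡ 64
4^6 = 4^4·4^2 ≡ 67
4^13 = 4^8·4^4·4^1 ≡ 23
4^26 = 4^16·4^8·4^2 ≡ 55
4^39 = 4^32·4^4·4^2·4^1 ≡ 1  ← first divisor giving 1
The order is 39.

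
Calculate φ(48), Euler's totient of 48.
16

48 = 2^4 × 3
φ(n) = n × ∏(1 - 1/p) for each prime p dividing n
φ(48) = 48 × (1 - 1/2) × (1 - 1/3) = 16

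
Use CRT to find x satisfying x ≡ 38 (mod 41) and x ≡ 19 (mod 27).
694

Using Chinese Remainder Theorem:
M = 41 × 27 = 1107
M1 = 27, M2 = 41
y1 = 27^(-1) mod 41 = 38
y2 = 41^(-1) mod 27 = 2
x = (38×27×38 + 19×41×2) mod 1107 = 694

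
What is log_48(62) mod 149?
47

Baby-step giant-step with step n = ⌈√149⌉ = 13.
Baby steps 48^j mod 149 (j:value) for j=0..12: 0:1, 1:48, 2:69, 3:34, 4:142, 5:111, 6:113, 7:60, 8:49, 9:117, 10:103, 11:27, 12:104.
Giant-step multiplier: 48^(-13) ≡ 48^(148-13) = 48^135 ≡ 2 (mod 149).
Giant steps γ_i = 62·2^i mod 149: γ_0=62, γ_1=124, γ_2=99, γ_3=49 (in table at j=8).
x = i·n + j = 3·13 + 8 = 47.
Check: 48^47 ≡ 62 (mod 149).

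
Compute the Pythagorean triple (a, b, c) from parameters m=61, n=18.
(3397, 2196, 4045)

Euclid's formula: a = m² - n², b = 2mn, c = m² + n²
m = 61, n = 18
a = 61² - 18² = 3721 - 324 = 3397
b = 2 × 61 × 18 = 2196
c = 61² + 18² = 3721 + 324 = 4045
Verification: 3397² + 2196² = 11539609 + 4822416 = 16362025 = 4045² ✓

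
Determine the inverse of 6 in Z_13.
11

gcd(6, 13) = 1, so the inverse exists.
Extended Euclidean algorithm on (13, 6):
13 = 2 × 6 + 1  ⟹  1 = (1)·13 + (-2)·6
So (-2)·6 ≡ 1 (mod 13), i.e. 6^(-1) ≡ -2 ≡ 11 (mod 13).
Check: 6 × 11 = 66 ≡ 1 (mod 13)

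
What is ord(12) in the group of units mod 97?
16

97 is prime, so ord(12) divides φ(97) = 96.
Divisors of 96: 1, 2, 3, 4, 6, 8, 12, 16, 24, 32, 48, 96.
Repeated squaring: 12^1 ≡ 12, 12^2 ≡ 47, 12^4 ≡ 75, 12^8 ≡ 96, 12^16 ≡ 1, 12^32 ≡ 1, 12^64 ≡ 1 (mod 97).
Test 12^d mod 97 for each divisor d in increasing order:
12^1 ≡ 12
12^2 ≡ 47
12^3 = 12^2·12^1 ≡ 79
12^4 ≡ 75
12^6 = 12^4·12^2 ≡ 33
12^8 ≡ 96
12^12 = 12^8·12^4 ≡ 22
12^16 ≡ 1  ← first divisor giving 1
The order is 16.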